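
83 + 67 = 150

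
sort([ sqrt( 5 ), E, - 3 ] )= [ - 3,sqrt(5) , E ]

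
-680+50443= 49763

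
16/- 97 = -1 + 81/97 = - 0.16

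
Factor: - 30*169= - 5070 = - 2^1*3^1*5^1 * 13^2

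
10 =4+6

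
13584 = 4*3396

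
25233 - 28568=  -  3335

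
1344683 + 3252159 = 4596842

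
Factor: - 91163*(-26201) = 2388561763  =  7^1* 19^1*197^1* 91163^1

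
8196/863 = 9 + 429/863 = 9.50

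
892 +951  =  1843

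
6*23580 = 141480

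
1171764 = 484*2421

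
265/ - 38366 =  - 1 + 38101/38366=- 0.01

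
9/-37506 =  - 1 + 12499/12502 =- 0.00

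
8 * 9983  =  79864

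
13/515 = 13/515 = 0.03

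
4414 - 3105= 1309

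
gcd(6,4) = 2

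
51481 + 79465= 130946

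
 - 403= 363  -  766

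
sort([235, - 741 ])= [ - 741,235]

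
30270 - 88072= - 57802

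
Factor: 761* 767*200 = 2^3* 5^2*13^1* 59^1 * 761^1 = 116737400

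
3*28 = 84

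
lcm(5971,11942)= 11942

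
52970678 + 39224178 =92194856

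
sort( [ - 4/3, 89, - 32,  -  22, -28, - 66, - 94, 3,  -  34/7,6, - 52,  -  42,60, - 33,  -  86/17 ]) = [  -  94, - 66,-52,  -  42, -33, - 32,- 28, -22, - 86/17, - 34/7 , - 4/3 , 3,6,60,89]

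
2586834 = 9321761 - 6734927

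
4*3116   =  12464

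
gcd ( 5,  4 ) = 1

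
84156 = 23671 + 60485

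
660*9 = 5940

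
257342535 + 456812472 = 714155007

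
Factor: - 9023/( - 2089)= 7^1 * 1289^1*2089^( - 1 ) 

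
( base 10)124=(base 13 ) 97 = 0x7c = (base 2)1111100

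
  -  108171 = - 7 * 15453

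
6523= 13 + 6510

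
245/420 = 7/12= 0.58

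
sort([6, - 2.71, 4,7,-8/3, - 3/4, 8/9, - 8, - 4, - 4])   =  [ - 8,-4, - 4,-2.71,-8/3,-3/4, 8/9, 4, 6,7]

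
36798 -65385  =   - 28587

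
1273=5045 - 3772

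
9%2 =1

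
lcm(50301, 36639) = 2967759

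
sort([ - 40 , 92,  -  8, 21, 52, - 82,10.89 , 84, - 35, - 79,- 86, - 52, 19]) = [ - 86,- 82, - 79,-52 , -40,-35, - 8, 10.89, 19, 21, 52,84, 92]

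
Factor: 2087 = 2087^1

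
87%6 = 3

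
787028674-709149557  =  77879117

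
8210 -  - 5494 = 13704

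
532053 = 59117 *9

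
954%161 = 149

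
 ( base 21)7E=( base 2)10100001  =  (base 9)188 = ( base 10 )161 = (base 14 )b7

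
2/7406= 1/3703 = 0.00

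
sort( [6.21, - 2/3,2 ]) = [ - 2/3,2,6.21 ]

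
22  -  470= -448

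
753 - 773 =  - 20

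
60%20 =0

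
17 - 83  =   - 66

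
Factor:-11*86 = -946 =-2^1*11^1*43^1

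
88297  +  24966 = 113263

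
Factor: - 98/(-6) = 3^( - 1 )*7^2 = 49/3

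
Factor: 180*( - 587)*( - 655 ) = 69207300 = 2^2 * 3^2  *  5^2*131^1*587^1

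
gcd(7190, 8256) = 2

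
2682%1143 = 396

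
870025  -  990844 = -120819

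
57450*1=57450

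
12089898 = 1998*6051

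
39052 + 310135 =349187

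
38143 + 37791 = 75934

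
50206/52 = 1931/2 = 965.50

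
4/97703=4/97703  =  0.00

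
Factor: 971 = 971^1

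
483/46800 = 161/15600=0.01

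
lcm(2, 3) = 6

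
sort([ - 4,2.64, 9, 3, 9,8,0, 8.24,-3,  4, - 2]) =[-4, - 3, - 2,0,  2.64, 3, 4, 8, 8.24,9,  9]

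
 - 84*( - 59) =4956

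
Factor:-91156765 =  - 5^1 *7^1*521^1*4999^1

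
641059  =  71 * 9029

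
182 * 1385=252070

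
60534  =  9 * 6726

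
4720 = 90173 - 85453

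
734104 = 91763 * 8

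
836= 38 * 22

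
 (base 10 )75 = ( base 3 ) 2210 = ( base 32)2B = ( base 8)113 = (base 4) 1023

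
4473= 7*639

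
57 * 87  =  4959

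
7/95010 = 7/95010 =0.00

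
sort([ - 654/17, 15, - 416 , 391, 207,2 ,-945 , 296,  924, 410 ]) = [-945, - 416, - 654/17, 2,15, 207,296, 391, 410,924]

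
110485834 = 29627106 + 80858728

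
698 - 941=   -  243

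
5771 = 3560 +2211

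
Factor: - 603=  - 3^2*67^1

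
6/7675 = 6/7675 = 0.00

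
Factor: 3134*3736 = 2^4*467^1*1567^1 = 11708624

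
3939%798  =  747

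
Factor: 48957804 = 2^2*3^3*7^1* 31^1*2089^1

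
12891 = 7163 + 5728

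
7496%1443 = 281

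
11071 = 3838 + 7233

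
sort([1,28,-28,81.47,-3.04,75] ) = [ - 28,-3.04,1,28,75,81.47]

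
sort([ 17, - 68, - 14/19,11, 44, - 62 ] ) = [ - 68, - 62, - 14/19, 11, 17,  44 ] 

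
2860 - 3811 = - 951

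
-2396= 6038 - 8434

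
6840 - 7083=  - 243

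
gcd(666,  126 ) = 18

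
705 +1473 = 2178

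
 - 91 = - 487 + 396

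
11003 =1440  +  9563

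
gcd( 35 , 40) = 5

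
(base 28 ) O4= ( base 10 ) 676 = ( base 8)1244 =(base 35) jb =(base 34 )JU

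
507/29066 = 507/29066 = 0.02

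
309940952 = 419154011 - 109213059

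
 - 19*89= - 1691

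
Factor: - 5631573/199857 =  - 7^(  -  1)*17^1*23^1*31^( - 1)*307^(- 1)*4801^1 = - 1877191/66619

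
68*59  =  4012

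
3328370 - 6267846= - 2939476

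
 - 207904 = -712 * 292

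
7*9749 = 68243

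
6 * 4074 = 24444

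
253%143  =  110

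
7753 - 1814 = 5939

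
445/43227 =445/43227 = 0.01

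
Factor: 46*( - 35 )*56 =-2^4*5^1*7^2*23^1=-90160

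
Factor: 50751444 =2^2*3^1* 4229287^1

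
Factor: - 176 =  - 2^4*11^1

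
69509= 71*979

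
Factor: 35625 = 3^1*5^4*19^1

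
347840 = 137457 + 210383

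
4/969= 4/969 = 0.00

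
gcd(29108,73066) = 2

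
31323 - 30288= 1035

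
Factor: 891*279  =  248589 = 3^6*11^1*31^1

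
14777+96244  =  111021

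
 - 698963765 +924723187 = 225759422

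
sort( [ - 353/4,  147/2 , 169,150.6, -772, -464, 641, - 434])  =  [ - 772 , - 464, - 434, - 353/4,147/2,  150.6,169, 641]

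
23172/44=5793/11 = 526.64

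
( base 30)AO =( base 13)1BC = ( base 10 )324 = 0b101000100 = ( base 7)642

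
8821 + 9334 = 18155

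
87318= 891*98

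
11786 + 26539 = 38325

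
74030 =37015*2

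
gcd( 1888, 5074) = 118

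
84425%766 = 165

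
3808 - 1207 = 2601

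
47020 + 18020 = 65040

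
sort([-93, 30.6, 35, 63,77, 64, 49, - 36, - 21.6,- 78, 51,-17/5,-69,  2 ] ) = [ - 93,  -  78, - 69,-36, -21.6, - 17/5, 2, 30.6,35, 49, 51, 63, 64,77 ]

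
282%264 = 18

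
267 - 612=  -  345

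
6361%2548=1265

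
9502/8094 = 1 + 704/4047 = 1.17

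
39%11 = 6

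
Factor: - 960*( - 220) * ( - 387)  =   - 81734400= - 2^8 * 3^3*5^2*11^1*43^1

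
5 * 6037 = 30185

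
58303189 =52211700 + 6091489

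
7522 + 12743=20265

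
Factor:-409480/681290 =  - 116/193  =  -  2^2*29^1*193^( - 1 ) 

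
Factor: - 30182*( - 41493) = 1252341726= 2^1*3^1*13831^1 * 15091^1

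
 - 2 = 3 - 5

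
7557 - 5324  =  2233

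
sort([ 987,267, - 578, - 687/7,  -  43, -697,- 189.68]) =[ -697 , - 578, - 189.68, - 687/7, - 43,267,987 ]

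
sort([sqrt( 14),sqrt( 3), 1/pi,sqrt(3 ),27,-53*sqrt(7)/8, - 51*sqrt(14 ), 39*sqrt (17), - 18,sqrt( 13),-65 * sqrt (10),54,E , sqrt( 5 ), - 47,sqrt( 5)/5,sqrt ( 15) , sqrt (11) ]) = [ - 65*sqrt ( 10), -51*sqrt(14 ), - 47, - 18,-53*sqrt(7 ) /8, 1/pi,sqrt(5 )/5 , sqrt(3),sqrt ( 3), sqrt( 5 ), E, sqrt( 11),sqrt(13 ) , sqrt( 14),sqrt( 15), 27, 54,39*sqrt(17) ] 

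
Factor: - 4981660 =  - 2^2*5^1*83^1 * 3001^1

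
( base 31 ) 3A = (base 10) 103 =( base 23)4b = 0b1100111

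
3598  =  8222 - 4624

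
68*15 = 1020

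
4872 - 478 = 4394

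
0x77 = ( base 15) 7e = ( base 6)315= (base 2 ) 1110111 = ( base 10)119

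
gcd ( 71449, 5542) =1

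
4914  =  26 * 189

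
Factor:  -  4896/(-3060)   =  8/5 = 2^3 * 5^(-1)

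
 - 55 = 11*( - 5 ) 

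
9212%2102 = 804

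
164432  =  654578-490146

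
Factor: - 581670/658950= - 843/955 = - 3^1*5^(- 1 )*191^ ( - 1 )*281^1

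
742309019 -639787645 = 102521374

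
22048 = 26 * 848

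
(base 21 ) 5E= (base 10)119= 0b1110111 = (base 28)47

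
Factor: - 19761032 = -2^3*523^1 * 4723^1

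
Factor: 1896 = 2^3*3^1*79^1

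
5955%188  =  127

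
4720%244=84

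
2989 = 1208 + 1781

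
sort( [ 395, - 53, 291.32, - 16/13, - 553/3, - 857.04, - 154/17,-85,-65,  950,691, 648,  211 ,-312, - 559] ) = [ - 857.04, - 559, - 312, - 553/3, - 85, -65 , - 53, - 154/17, - 16/13, 211, 291.32,395,648, 691,  950 ] 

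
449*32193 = 14454657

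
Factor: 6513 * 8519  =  3^1 * 7^1*13^1 * 167^1*1217^1 = 55484247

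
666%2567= 666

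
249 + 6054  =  6303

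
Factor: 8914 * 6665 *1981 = 2^1*5^1*7^1 * 31^1*43^1*283^1*4457^1 = 117694795610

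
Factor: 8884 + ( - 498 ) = 8386 = 2^1 * 7^1*599^1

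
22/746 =11/373 =0.03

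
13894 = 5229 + 8665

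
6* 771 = 4626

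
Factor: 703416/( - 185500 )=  - 474/125 = - 2^1*3^1*5^( - 3 )*79^1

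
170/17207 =170/17207 = 0.01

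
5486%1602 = 680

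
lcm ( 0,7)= 0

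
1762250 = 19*92750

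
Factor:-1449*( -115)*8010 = 2^1*3^4 * 5^2*7^1*23^2 *89^1 = 1334746350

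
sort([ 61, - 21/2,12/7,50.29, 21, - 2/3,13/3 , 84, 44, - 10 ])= [ - 21/2, - 10, - 2/3,  12/7, 13/3,21,44, 50.29,61,84]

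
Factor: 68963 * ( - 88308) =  - 6089984604= - 2^2  *  3^2*11^1*223^1*68963^1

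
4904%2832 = 2072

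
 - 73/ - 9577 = 73/9577 = 0.01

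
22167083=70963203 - 48796120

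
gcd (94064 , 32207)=1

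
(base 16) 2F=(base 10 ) 47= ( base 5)142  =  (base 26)1l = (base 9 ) 52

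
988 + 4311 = 5299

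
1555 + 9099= 10654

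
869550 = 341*2550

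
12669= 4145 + 8524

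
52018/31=1678 = 1678.00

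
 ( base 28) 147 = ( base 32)s7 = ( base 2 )1110000111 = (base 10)903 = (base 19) 29a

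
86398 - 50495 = 35903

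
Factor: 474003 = 3^2 * 52667^1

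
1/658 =1/658 = 0.00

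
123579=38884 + 84695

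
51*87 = 4437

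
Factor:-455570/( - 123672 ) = 2^ ( - 2) * 3^( - 1)*5^1*5153^ ( - 1)*45557^1=227785/61836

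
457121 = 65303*7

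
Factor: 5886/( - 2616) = -2^( - 2)*3^2 = - 9/4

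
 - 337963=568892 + -906855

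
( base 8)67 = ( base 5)210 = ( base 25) 25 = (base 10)55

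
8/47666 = 4/23833=0.00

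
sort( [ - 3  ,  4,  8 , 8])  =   [ - 3, 4, 8,  8]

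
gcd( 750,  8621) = 1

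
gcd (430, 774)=86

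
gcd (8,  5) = 1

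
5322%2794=2528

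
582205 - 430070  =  152135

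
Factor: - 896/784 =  - 8/7= - 2^3*7^ ( - 1)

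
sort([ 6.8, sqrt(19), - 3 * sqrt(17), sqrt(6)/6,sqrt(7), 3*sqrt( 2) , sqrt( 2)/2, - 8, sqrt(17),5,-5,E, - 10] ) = [ - 3*sqrt(17), - 10, - 8,-5, sqrt( 6 )/6, sqrt ( 2 )/2, sqrt(7),E, sqrt (17),  3*sqrt(2),sqrt(19 ),  5, 6.8 ]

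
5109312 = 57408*89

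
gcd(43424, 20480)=32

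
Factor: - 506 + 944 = 438 = 2^1* 3^1*73^1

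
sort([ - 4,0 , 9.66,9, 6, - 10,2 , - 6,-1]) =[ - 10,-6, - 4, - 1, 0,  2, 6, 9,9.66]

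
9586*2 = 19172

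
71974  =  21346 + 50628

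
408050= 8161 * 50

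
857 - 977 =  - 120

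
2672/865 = 2672/865 = 3.09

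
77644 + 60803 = 138447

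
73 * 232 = 16936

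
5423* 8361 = 45341703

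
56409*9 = 507681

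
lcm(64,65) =4160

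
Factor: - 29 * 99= - 2871 = - 3^2*11^1 * 29^1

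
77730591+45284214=123014805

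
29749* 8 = 237992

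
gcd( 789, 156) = 3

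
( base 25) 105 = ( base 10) 630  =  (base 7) 1560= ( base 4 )21312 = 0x276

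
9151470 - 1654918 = 7496552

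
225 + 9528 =9753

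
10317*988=10193196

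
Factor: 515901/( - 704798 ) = -2^(-1 )*3^1 *383^1*449^1*352399^( - 1 )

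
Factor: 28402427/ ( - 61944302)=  - 2^(  -  1)*7^( - 1)*17^1*293^(-1 )*1097^1*1523^1*15101^( -1)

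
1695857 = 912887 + 782970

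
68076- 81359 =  - 13283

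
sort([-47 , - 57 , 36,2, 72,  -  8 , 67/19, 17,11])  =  [-57, - 47, - 8,  2, 67/19, 11,17,36 , 72 ]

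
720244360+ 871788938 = 1592033298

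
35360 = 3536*10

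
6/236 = 3/118  =  0.03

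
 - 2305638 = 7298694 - 9604332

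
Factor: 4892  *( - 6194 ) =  - 2^3*19^1*163^1 *1223^1 = -30301048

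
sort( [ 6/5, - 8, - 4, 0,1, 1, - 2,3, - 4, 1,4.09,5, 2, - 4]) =[ - 8,-4, - 4, - 4, - 2,0,1,1, 1,6/5, 2 , 3,4.09, 5]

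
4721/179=4721/179 = 26.37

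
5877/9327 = 1959/3109 = 0.63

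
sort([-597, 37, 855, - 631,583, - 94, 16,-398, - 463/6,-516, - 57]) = [  -  631,-597,-516,-398, - 94,-463/6,-57,16,37,583, 855 ] 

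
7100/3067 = 2+966/3067= 2.31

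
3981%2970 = 1011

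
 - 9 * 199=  - 1791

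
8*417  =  3336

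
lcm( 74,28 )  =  1036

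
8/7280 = 1/910=0.00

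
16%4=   0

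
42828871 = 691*61981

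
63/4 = 63/4 = 15.75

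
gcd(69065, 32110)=95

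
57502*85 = 4887670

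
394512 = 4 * 98628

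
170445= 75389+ 95056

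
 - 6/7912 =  - 1+3953/3956 = - 0.00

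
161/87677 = 161/87677 = 0.00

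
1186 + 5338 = 6524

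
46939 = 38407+8532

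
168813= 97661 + 71152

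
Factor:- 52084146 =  - 2^1*3^1*8680691^1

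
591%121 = 107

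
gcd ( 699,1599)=3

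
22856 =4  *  5714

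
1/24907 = 1/24907 = 0.00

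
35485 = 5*7097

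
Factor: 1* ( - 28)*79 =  - 2212 = - 2^2*7^1*  79^1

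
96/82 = 48/41 = 1.17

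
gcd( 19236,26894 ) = 14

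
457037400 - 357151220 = 99886180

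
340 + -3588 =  - 3248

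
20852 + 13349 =34201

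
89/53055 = 89/53055= 0.00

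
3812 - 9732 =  - 5920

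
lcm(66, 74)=2442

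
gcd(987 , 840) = 21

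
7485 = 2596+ 4889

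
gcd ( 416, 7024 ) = 16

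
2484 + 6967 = 9451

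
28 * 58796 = 1646288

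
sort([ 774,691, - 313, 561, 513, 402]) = [ - 313,  402 , 513,561, 691 , 774] 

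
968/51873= 968/51873 = 0.02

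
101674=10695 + 90979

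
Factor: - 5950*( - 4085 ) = 24305750 = 2^1*5^3*7^1*17^1*19^1*43^1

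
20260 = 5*4052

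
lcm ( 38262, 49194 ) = 344358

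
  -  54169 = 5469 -59638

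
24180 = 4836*5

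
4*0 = 0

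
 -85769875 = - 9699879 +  - 76069996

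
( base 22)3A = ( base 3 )2211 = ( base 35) 26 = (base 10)76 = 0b1001100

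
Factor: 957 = 3^1*11^1*29^1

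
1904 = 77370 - 75466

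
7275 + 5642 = 12917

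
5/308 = 5/308 =0.02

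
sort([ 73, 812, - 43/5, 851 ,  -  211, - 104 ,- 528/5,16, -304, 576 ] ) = [-304 , - 211 ,  -  528/5 ,  -  104,-43/5,  16,73, 576,812, 851] 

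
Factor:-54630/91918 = - 3^2*5^1*607^1*45959^( - 1) = - 27315/45959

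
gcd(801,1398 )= 3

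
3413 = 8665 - 5252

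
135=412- 277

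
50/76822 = 25/38411 = 0.00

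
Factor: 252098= 2^1*7^1*11^1*1637^1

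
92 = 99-7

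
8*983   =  7864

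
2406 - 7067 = -4661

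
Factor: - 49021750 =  - 2^1 * 5^3*196087^1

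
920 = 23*40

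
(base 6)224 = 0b1011000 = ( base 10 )88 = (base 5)323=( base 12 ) 74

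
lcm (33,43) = 1419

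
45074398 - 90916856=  - 45842458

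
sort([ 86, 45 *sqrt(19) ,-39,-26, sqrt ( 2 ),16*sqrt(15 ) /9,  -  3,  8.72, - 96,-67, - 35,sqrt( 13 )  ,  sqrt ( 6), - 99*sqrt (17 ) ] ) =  [ - 99 *sqrt( 17), - 96, - 67, - 39, - 35,-26, - 3, sqrt( 2),sqrt( 6),sqrt( 13 ),16* sqrt ( 15 )/9, 8.72, 86,45*sqrt(19) ]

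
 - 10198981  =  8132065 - 18331046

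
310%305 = 5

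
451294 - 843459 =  - 392165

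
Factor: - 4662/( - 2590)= 9/5 = 3^2*5^(- 1) 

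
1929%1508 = 421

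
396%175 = 46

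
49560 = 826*60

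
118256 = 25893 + 92363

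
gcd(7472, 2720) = 16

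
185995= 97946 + 88049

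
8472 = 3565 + 4907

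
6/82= 3/41 = 0.07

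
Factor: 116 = 2^2*29^1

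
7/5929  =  1/847 = 0.00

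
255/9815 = 51/1963 = 0.03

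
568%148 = 124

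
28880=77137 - 48257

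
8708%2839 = 191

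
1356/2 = 678 = 678.00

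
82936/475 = 174 + 286/475 = 174.60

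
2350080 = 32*73440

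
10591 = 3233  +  7358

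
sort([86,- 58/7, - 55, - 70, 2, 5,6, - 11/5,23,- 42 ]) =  [ - 70, - 55, - 42,- 58/7 , - 11/5, 2,  5 , 6 , 23 , 86] 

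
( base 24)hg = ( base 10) 424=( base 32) d8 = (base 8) 650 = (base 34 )CG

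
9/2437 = 9/2437 = 0.00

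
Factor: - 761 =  - 761^1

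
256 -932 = - 676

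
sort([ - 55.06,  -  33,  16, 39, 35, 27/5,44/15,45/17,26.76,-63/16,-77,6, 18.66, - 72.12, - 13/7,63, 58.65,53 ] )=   [ - 77,-72.12 ,  -  55.06, - 33, - 63/16,-13/7, 45/17 , 44/15, 27/5,6,  16,18.66,26.76,  35, 39, 53,58.65, 63 ] 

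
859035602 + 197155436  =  1056191038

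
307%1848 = 307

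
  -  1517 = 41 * ( - 37) 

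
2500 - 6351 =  -3851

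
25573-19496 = 6077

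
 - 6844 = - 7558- - 714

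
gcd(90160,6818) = 14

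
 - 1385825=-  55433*25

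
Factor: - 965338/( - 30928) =482669/15464  =  2^( - 3)*11^2*1933^(- 1 )*3989^1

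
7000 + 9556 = 16556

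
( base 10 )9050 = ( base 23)H2B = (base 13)4172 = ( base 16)235a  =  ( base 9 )13365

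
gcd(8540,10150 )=70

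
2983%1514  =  1469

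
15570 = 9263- - 6307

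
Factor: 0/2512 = 0^1 = 0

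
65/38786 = 65/38786  =  0.00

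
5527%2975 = 2552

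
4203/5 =840 + 3/5 = 840.60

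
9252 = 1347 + 7905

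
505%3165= 505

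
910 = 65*14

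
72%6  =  0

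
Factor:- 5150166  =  -2^1 * 3^1 * 7^1 * 47^1*2609^1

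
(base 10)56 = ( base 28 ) 20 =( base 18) 32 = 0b111000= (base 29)1R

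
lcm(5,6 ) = 30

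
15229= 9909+5320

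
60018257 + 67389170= 127407427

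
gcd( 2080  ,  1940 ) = 20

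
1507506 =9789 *154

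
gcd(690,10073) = 1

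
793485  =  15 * 52899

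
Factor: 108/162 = 2/3 = 2^1 * 3^( - 1 ) 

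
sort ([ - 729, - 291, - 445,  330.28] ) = [  -  729, - 445, - 291,330.28 ] 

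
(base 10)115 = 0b1110011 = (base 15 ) 7a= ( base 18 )67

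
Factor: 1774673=47^1*61^1*619^1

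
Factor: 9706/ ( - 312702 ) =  - 3^( - 1 )*13^( - 1 )*19^( - 1)*23^1=- 23/741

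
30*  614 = 18420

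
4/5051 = 4/5051 =0.00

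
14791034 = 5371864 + 9419170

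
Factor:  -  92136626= - 2^1*46068313^1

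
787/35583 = 787/35583 = 0.02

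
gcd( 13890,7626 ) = 6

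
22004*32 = 704128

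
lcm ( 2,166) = 166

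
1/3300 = 1/3300 =0.00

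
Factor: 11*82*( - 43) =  - 38786 =-2^1*11^1 * 41^1 * 43^1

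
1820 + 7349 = 9169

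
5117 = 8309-3192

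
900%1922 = 900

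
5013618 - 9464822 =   -  4451204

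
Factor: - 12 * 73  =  -876 = - 2^2 * 3^1*73^1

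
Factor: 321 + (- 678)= - 3^1*7^1*17^1  =  -357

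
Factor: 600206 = 2^1*73^1*4111^1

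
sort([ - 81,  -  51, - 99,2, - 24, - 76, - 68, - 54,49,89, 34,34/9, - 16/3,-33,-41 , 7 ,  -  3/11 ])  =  [  -  99, -81, - 76, - 68, - 54,  -  51, - 41, - 33,  -  24 ,  -  16/3, - 3/11,2,34/9, 7, 34 , 49,89 ] 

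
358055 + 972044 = 1330099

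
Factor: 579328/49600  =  292/25 = 2^2*5^ ( - 2 )*73^1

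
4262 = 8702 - 4440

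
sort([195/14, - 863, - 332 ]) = [-863,-332,195/14] 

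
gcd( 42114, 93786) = 6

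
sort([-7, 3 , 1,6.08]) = [ - 7,1, 3, 6.08]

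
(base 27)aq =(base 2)100101000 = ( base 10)296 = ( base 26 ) BA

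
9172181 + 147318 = 9319499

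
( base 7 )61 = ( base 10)43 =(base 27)1G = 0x2B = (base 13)34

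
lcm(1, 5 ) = 5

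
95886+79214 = 175100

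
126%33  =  27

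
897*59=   52923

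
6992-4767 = 2225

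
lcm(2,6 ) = 6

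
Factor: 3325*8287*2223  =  61253153325 = 3^2*5^2 *7^1*13^1 * 19^2*8287^1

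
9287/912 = 9287/912 = 10.18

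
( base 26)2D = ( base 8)101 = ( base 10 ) 65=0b1000001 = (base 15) 45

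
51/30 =1 + 7/10= 1.70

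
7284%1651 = 680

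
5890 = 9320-3430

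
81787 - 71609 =10178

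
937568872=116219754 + 821349118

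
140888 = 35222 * 4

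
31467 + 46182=77649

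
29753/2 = 29753/2  =  14876.50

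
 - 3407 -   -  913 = -2494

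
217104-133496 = 83608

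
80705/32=80705/32=2522.03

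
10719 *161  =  1725759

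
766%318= 130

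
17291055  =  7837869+9453186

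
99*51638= 5112162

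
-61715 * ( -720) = 44434800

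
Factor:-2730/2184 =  - 2^( - 2)*5^1 = - 5/4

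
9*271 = 2439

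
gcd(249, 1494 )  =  249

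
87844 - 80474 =7370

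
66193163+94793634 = 160986797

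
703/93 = 7  +  52/93 =7.56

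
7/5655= 7/5655=0.00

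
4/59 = 4/59=0.07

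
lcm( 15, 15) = 15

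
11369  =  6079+5290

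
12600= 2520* 5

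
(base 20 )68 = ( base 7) 242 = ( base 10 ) 128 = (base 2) 10000000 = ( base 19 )6e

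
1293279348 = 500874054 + 792405294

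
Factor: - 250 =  - 2^1*5^3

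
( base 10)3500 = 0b110110101100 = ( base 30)3qk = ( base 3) 11210122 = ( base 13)1793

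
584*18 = 10512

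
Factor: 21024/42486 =48/97 = 2^4*3^1*97^(-1 )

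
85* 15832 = 1345720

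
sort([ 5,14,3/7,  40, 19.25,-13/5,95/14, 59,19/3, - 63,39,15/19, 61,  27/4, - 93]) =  [ - 93, -63, - 13/5,3/7,  15/19,5, 19/3 , 27/4,95/14,14 , 19.25, 39,40,59,61 ]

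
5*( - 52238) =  - 261190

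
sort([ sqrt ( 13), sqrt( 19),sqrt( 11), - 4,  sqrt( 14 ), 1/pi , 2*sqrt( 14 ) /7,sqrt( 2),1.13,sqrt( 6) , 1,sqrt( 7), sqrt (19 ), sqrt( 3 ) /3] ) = [  -  4,1/pi , sqrt( 3 )/3,1,2 * sqrt( 14) /7,1.13,sqrt(2 ) , sqrt( 6 ),sqrt (7 ) , sqrt( 11 ),  sqrt( 13),sqrt(14),sqrt(19 ), sqrt( 19)]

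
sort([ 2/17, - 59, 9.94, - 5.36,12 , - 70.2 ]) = [ - 70.2, - 59, - 5.36,2/17,  9.94,12 ]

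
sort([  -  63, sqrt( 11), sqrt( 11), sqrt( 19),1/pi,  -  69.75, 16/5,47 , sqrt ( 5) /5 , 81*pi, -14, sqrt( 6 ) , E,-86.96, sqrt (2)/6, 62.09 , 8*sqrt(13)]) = [ - 86.96,  -  69.75,-63 ,  -  14 , sqrt ( 2) /6, 1/pi,  sqrt( 5)/5, sqrt ( 6), E , 16/5, sqrt( 11),  sqrt( 11) , sqrt(19), 8*sqrt(13) , 47,62.09,81*pi]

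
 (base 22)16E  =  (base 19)1E3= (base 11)523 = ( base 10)630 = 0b1001110110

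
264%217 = 47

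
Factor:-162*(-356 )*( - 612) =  - 2^5 * 3^6*17^1*89^1 = - 35295264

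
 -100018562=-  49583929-50434633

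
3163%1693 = 1470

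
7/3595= 7/3595 = 0.00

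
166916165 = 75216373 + 91699792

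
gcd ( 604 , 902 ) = 2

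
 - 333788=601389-935177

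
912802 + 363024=1275826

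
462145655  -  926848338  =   - 464702683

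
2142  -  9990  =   - 7848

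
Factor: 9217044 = 2^2*3^3*31^1 *2753^1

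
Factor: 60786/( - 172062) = -307/869 = - 11^( - 1) * 79^ ( - 1) * 307^1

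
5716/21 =5716/21 = 272.19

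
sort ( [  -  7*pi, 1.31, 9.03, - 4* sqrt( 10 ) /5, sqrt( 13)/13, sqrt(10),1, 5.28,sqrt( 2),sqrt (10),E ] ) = [-7*pi,-4*sqrt(10)/5,sqrt( 13)/13,1,1.31,sqrt (2),  E,sqrt(10) , sqrt( 10),5.28,9.03 ] 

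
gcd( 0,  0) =0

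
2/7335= 2/7335 = 0.00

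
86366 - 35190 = 51176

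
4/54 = 2/27 =0.07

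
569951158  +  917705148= 1487656306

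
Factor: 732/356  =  183/89  =  3^1*61^1*89^(-1)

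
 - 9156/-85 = 9156/85 =107.72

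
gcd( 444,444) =444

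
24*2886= 69264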